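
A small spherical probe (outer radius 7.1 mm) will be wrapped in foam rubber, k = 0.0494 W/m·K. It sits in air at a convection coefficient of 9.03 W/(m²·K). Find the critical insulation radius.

r_cr ≈ 10.9 mm

For a sphere r_cr = 2k/h = 2×0.0494/9.03
r_cr = 10.9 mm; since the bare radius (7.1 mm) is below r_cr, adding a thin layer of insulation will *increase* heat loss.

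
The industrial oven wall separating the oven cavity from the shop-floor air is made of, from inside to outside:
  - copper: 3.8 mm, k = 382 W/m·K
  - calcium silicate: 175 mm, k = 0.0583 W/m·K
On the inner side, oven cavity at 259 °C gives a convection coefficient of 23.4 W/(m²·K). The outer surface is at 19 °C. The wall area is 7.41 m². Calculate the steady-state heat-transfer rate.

Model the wall as resistances in series:
R_inner film = 1/(h_i·A) = 1/(23.4×7.41) = 0.005767 K/W
R_copper = L/(kA) = 0.0038/(382×7.41) = 1.342×10^-6 K/W
R_calcium silicate = L/(kA) = 0.175/(0.0583×7.41) = 0.4051 K/W
R_total = 0.4109 K/W
Q = ΔT / R_total = 240 / 0.4109

Q ≈ 584 W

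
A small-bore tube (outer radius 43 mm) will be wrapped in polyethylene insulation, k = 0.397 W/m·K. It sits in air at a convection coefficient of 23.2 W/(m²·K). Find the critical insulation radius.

r_cr ≈ 17.1 mm

For a cylinder r_cr = k/h = 0.397/23.2
r_cr = 17.1 mm; since the bare radius (43 mm) is above r_cr, any added insulation will reduce heat loss.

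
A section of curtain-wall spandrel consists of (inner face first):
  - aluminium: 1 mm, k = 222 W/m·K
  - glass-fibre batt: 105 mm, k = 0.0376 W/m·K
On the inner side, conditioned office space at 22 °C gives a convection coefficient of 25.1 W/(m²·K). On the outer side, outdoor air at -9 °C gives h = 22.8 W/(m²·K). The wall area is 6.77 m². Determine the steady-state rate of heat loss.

Model the wall as resistances in series:
R_inner film = 1/(h_i·A) = 1/(25.1×6.77) = 0.005885 K/W
R_aluminium = L/(kA) = 0.001/(222×6.77) = 6.654×10^-7 K/W
R_glass-fibre batt = L/(kA) = 0.105/(0.0376×6.77) = 0.4125 K/W
R_outer film = 1/(h_o·A) = 1/(22.8×6.77) = 0.006479 K/W
R_total = 0.4249 K/W
Q = ΔT / R_total = 31 / 0.4249

Q ≈ 73 W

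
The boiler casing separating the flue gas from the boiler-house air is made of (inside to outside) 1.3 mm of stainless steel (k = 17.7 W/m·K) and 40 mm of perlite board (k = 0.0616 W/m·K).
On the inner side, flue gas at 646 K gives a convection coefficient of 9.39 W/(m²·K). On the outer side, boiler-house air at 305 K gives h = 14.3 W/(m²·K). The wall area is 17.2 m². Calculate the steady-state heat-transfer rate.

Q ≈ 7100 W

Series thermal resistances:
R_inner film = 1/(h_i·A) = 1/(9.39×17.2) = 0.006192 K/W
R_stainless steel = L/(kA) = 0.0013/(17.7×17.2) = 4.27×10^-6 K/W
R_perlite board = L/(kA) = 0.04/(0.0616×17.2) = 0.03775 K/W
R_outer film = 1/(h_o·A) = 1/(14.3×17.2) = 0.004066 K/W
R_total = 0.04801 K/W
Q = ΔT / R_total = 341 / 0.04801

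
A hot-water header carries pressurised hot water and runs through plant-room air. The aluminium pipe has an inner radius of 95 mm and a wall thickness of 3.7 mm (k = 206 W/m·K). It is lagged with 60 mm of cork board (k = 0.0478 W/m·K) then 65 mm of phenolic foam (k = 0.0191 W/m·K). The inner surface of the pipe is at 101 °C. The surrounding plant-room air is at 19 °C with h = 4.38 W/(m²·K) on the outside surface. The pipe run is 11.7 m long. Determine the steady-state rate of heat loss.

Q ≈ 208 W

Treating each annulus and film as a series resistance:
R_aluminium pipe wall = ln(98.7/95)/(2π×206×11.7) = 2.523×10^-6 K/W
R_cork board = ln(158.7/98.7)/(2π×0.0478×11.7) = 0.1352 K/W
R_phenolic foam = ln(223.7/158.7)/(2π×0.0191×11.7) = 0.2445 K/W
R_outer film = 1/(h_o·2πr_oL) = 1/(4.38×2π×0.2237×11.7) = 0.01388 K/W
R_total = 0.3935 K/W
Q = ΔT/R_total = 82/0.3935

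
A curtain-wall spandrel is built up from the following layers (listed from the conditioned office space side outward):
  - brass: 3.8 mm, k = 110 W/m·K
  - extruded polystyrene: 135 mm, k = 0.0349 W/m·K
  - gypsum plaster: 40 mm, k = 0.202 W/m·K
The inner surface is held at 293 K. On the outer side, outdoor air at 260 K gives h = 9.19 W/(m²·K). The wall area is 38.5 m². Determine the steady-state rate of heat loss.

Series thermal resistances:
R_brass = L/(kA) = 0.0038/(110×38.5) = 8.973×10^-7 K/W
R_extruded polystyrene = L/(kA) = 0.135/(0.0349×38.5) = 0.1005 K/W
R_gypsum plaster = L/(kA) = 0.04/(0.202×38.5) = 0.005143 K/W
R_outer film = 1/(h_o·A) = 1/(9.19×38.5) = 0.002826 K/W
R_total = 0.1084 K/W
Q = ΔT / R_total = 33 / 0.1084

Q ≈ 304 W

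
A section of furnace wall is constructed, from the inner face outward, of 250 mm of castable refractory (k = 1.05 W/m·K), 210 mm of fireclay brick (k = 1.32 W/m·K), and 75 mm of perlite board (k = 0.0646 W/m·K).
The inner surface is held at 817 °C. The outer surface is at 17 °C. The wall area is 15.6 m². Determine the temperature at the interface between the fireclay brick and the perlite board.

Treating each layer as a thermal resistance in series:
R_castable refractory = L/(kA) = 0.25/(1.05×15.6) = 0.01526 K/W
R_fireclay brick = L/(kA) = 0.21/(1.32×15.6) = 0.0102 K/W
R_perlite board = L/(kA) = 0.075/(0.0646×15.6) = 0.07442 K/W
R_total = 0.09988 K/W;  Q = ΔT/R_total = 800/0.09988 = 8009 W
T_interface = T_inner − Q·ΣR(inner→interface) = 817 − 8010×0.02546

T ≈ 613 °C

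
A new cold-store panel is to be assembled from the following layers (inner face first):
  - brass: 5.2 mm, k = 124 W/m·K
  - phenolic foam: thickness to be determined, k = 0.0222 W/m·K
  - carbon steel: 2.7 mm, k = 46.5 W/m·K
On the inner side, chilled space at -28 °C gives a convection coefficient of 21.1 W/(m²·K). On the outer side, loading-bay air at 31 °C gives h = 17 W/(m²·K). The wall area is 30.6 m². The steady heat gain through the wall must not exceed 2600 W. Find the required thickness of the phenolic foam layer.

Using the resistance-network approach (series):
R_inner film = 1/(h_i·A) = 1/(21.1×30.6) = 0.001549 K/W
R_brass = L/(kA) = 0.0052/(124×30.6) = 1.37×10^-6 K/W
R_carbon steel = L/(kA) = 0.0027/(46.5×30.6) = 1.898×10^-6 K/W
R_outer film = 1/(h_o·A) = 1/(17×30.6) = 0.001922 K/W
Sum of the known resistances R_other = 0.003474 K/W
Required total resistance R_tot = ΔT/Q_allow = 59/2600 = 0.02269 K/W
R_phenolic foam = R_tot − R_other = 0.01922 K/W
L = R·k·A = 0.01922×0.0222×30.6

L ≈ 13.1 mm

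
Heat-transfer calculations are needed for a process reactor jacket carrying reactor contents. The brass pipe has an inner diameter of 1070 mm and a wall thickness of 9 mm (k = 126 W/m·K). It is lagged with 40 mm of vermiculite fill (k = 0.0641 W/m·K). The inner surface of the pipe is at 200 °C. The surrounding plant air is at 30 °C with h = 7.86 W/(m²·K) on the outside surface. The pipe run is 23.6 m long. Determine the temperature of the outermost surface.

Radial resistances (cylindrical: R_cond = ln(r_o/r_i)/(2πkL), R_conv = 1/(h·2πrL)):
R_brass pipe wall = ln(544/535)/(2π×126×23.6) = 8.929×10^-7 K/W
R_vermiculite fill = ln(584/544)/(2π×0.0641×23.6) = 0.007465 K/W
R_outer film = 1/(h_o·2πr_oL) = 1/(7.86×2π×0.584×23.6) = 0.001469 K/W
R_total = 0.008935 K/W
Q = ΔT/R_total = 170/0.008935
Q = 19000 W
T_interface = T_inner − Q·ΣR(inner→interface) = 200 − 19000×0.007466

T ≈ 58 °C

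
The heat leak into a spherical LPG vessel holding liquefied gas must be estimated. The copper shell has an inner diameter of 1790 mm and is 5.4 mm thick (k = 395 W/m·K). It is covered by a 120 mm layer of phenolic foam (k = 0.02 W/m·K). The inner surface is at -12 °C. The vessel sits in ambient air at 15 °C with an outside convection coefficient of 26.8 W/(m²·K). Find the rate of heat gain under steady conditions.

For a spherical shell R = (1/r₁ − 1/r₂)/(4πk); film R = 1/(h·4πr²). In series:
R_copper shell = (1/0.895 − 1/0.9004)/(4π×395) = 1.35×10^-6 K/W
R_phenolic foam = (1/0.9004 − 1/1.0204)/(4π×0.02) = 0.5197 K/W
R_outer film = 1/(h·4πr_o²) = 1/(26.8×4π×1.0204²) = 0.002852 K/W
R_total = 0.5225 K/W
Q = ΔT/R_total = 27/0.5225

Q ≈ 51.7 W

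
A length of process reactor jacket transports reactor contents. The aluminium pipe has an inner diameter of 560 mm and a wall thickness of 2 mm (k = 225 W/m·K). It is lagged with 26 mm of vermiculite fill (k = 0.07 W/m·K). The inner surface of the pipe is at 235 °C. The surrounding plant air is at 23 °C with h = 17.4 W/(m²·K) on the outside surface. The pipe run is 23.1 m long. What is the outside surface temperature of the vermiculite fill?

For a radial system each layer contributes R = ln(r_out/r_in)/(2πkL); films add R = 1/(hA).
R_aluminium pipe wall = ln(282/280)/(2π×225×23.1) = 2.179×10^-7 K/W
R_vermiculite fill = ln(308/282)/(2π×0.07×23.1) = 0.00868 K/W
R_outer film = 1/(h_o·2πr_oL) = 1/(17.4×2π×0.308×23.1) = 0.001286 K/W
R_total = 0.009966 K/W
Q = ΔT/R_total = 212/0.009966
Q = 21300 W
T_interface = T_inner − Q·ΣR(inner→interface) = 235 − 21300×0.008681

T ≈ 50.3 °C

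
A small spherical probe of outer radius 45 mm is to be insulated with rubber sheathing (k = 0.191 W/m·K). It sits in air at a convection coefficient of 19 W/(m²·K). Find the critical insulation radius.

For a sphere r_cr = 2k/h = 2×0.191/19
r_cr = 20.1 mm; since the bare radius (45 mm) is above r_cr, any added insulation will reduce heat loss.

r_cr ≈ 20.1 mm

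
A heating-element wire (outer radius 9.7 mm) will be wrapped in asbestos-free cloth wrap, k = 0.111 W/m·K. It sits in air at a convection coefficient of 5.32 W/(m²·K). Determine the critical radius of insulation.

r_cr ≈ 20.9 mm

For a cylinder r_cr = k/h = 0.111/5.32
r_cr = 20.9 mm; since the bare radius (9.7 mm) is below r_cr, adding a thin layer of insulation will *increase* heat loss.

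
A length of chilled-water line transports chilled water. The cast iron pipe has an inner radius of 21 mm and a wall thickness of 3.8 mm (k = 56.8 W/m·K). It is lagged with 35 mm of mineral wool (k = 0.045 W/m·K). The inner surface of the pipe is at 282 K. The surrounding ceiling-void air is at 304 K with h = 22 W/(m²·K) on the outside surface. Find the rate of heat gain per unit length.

For a radial system each layer contributes R = ln(r_out/r_in)/(2πkL); films add R = 1/(hA).
R_cast iron pipe wall = ln(24.8/21)/(2π×56.8×1) = 4.66×10^-4 K/W
R_mineral wool = ln(59.8/24.8)/(2π×0.045×1) = 3.113 K/W
R_outer film = 1/(h_o·2πr_oL) = 1/(22×2π×0.0598×1) = 0.121 K/W
R_total = 3.234 K/W
Q = ΔT/R_total = 22/3.234

q′ ≈ 6.8 W/m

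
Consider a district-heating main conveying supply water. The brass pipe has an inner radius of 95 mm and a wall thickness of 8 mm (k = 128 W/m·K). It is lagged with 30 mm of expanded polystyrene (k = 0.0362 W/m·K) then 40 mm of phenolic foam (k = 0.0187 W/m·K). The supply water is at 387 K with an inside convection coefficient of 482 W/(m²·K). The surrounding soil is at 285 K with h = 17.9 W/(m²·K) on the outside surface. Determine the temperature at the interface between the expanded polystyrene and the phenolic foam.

T ≈ 353 K

Treating each annulus and film as a series resistance:
R_inner film = 1/(h_i·2πr₁L) = 1/(482×2π×0.095×1) = 0.003476 K/W
R_brass pipe wall = ln(103/95)/(2π×128×1) = 1.005×10^-4 K/W
R_expanded polystyrene = ln(133/103)/(2π×0.0362×1) = 1.124 K/W
R_phenolic foam = ln(173/133)/(2π×0.0187×1) = 2.238 K/W
R_outer film = 1/(h_o·2πr_oL) = 1/(17.9×2π×0.173×1) = 0.0514 K/W
R_total = 3.417 K/W
Q = ΔT/R_total = 102/3.417
Q = 29.9 W/m
T_interface = T_inner − Q·ΣR(inner→interface) = 387 − 29.9×1.127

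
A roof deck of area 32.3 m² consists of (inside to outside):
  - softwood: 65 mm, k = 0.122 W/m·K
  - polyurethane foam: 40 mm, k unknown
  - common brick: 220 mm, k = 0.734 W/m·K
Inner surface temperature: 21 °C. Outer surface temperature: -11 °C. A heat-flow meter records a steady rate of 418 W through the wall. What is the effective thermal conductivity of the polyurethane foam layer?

k ≈ 0.0244 W/(m·K)

Treating each layer as a thermal resistance in series:
R_softwood = L/(kA) = 0.065/(0.122×32.3) = 0.01649 K/W
R_common brick = L/(kA) = 0.22/(0.734×32.3) = 0.009279 K/W
Sum of known resistances R_other = 0.02577 K/W
Total R = ΔT/Q = 32/418 = 0.07656 K/W
R_polyurethane foam = R_total − R_other = 0.05078 K/W
k = L/(R·A) = 0.04/(0.05078×32.3)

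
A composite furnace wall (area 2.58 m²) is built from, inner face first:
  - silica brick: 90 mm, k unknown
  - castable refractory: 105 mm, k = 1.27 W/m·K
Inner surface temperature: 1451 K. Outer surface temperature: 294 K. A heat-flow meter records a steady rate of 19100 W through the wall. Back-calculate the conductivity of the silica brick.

Treating each layer as a thermal resistance in series:
R_castable refractory = L/(kA) = 0.105/(1.27×2.58) = 0.03205 K/W
Sum of known resistances R_other = 0.03205 K/W
Total R = ΔT/Q = 1157/19100 = 0.06058 K/W
R_silica brick = R_total − R_other = 0.02853 K/W
k = L/(R·A) = 0.09/(0.02853×2.58)

k ≈ 1.22 W/(m·K)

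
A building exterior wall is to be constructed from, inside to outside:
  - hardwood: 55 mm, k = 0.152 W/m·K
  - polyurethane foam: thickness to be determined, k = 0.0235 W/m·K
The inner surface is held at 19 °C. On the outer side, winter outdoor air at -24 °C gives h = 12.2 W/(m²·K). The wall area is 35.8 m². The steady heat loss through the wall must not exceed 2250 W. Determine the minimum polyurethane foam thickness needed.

Model the wall as resistances in series:
R_hardwood = L/(kA) = 0.055/(0.152×35.8) = 0.01011 K/W
R_outer film = 1/(h_o·A) = 1/(12.2×35.8) = 0.00229 K/W
Sum of the known resistances R_other = 0.0124 K/W
Required total resistance R_tot = ΔT/Q_allow = 43/2250 = 0.01911 K/W
R_polyurethane foam = R_tot − R_other = 0.006714 K/W
L = R·k·A = 0.006714×0.0235×35.8

L ≈ 5.65 mm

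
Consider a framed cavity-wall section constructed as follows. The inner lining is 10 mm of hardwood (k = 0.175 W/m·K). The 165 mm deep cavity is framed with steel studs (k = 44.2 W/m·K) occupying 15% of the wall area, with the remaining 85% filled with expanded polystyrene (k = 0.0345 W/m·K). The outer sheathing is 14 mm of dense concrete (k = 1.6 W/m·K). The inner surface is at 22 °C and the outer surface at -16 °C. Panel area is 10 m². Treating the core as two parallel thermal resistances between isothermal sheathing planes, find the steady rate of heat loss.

Sheathing layers in series; stud and cavity paths in parallel between them.
R_inner = 0.01/(0.175×10) = 0.005714 K/W
R_stud  = 0.165/(44.2×0.15×10) = 0.002489 K/W
R_cav   = 0.165/(0.0345×0.85×10) = 0.5627 K/W
1/R_core = 1/R_stud + 1/R_cav → R_core = 0.002478 K/W
R_outer = 0.014/(1.6×10) = 8.75×10^-4 K/W
R_total = 0.009067 K/W
Q = ΔT/R_total = 38/0.009067

Q ≈ 4190 W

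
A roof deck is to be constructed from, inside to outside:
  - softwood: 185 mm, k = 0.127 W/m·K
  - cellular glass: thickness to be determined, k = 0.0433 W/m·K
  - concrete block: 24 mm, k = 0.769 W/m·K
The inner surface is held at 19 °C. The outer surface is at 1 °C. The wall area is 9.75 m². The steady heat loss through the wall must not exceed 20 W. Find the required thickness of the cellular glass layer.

Treating each layer as a thermal resistance in series:
R_softwood = L/(kA) = 0.185/(0.127×9.75) = 0.1494 K/W
R_concrete block = L/(kA) = 0.024/(0.769×9.75) = 0.003201 K/W
Sum of the known resistances R_other = 0.1526 K/W
Required total resistance R_tot = ΔT/Q_allow = 18/20 = 0.9 K/W
R_cellular glass = R_tot − R_other = 0.7474 K/W
L = R·k·A = 0.7474×0.0433×9.75

L ≈ 316 mm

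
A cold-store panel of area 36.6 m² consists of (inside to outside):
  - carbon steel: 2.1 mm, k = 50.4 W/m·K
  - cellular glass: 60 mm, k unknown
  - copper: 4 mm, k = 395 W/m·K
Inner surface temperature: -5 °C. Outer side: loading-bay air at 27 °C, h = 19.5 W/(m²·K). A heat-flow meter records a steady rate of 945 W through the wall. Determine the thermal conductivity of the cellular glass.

Thermal resistances in series:
R_carbon steel = L/(kA) = 0.0021/(50.4×36.6) = 1.138×10^-6 K/W
R_copper = L/(kA) = 0.004/(395×36.6) = 2.767×10^-7 K/W
R_outer film = 1/(h_o·A) = 1/(19.5×36.6) = 0.001401 K/W
Sum of known resistances R_other = 0.001403 K/W
Total R = ΔT/Q = 32/945 = 0.03386 K/W
R_cellular glass = R_total − R_other = 0.03246 K/W
k = L/(R·A) = 0.06/(0.03246×36.6)

k ≈ 0.0505 W/(m·K)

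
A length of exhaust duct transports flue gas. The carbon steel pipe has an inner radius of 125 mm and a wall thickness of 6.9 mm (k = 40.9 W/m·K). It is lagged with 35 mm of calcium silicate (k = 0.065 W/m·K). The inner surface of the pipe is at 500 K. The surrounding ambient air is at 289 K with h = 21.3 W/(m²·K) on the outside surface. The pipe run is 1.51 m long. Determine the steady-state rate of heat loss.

Q ≈ 513 W

Radial resistances (cylindrical: R_cond = ln(r_o/r_i)/(2πkL), R_conv = 1/(h·2πrL)):
R_carbon steel pipe wall = ln(131.9/125)/(2π×40.9×1.51) = 1.385×10^-4 K/W
R_calcium silicate = ln(166.9/131.9)/(2π×0.065×1.51) = 0.3816 K/W
R_outer film = 1/(h_o·2πr_oL) = 1/(21.3×2π×0.1669×1.51) = 0.02965 K/W
R_total = 0.4114 K/W
Q = ΔT/R_total = 211/0.4114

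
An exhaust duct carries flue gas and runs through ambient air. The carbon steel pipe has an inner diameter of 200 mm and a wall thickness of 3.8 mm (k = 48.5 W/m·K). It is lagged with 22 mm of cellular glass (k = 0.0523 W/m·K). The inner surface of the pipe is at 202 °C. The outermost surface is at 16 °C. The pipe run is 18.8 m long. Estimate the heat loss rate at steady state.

Q ≈ 5980 W

For a radial system each layer contributes R = ln(r_out/r_in)/(2πkL); films add R = 1/(hA).
R_carbon steel pipe wall = ln(103.8/100)/(2π×48.5×18.8) = 6.51×10^-6 K/W
R_cellular glass = ln(125.8/103.8)/(2π×0.0523×18.8) = 0.03112 K/W
R_total = 0.03112 K/W
Q = ΔT/R_total = 186/0.03112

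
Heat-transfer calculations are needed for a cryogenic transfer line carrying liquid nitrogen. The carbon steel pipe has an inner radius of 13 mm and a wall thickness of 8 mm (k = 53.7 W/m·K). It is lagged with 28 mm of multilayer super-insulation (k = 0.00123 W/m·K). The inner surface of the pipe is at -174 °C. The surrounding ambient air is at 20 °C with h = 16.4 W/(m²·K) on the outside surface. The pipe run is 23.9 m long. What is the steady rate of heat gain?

Q ≈ 42.2 W

Radial resistances (cylindrical: R_cond = ln(r_o/r_i)/(2πkL), R_conv = 1/(h·2πrL)):
R_carbon steel pipe wall = ln(21/13)/(2π×53.7×23.9) = 5.947×10^-5 K/W
R_multilayer super-insulation = ln(49/21)/(2π×0.00123×23.9) = 4.587 K/W
R_outer film = 1/(h_o·2πr_oL) = 1/(16.4×2π×0.049×23.9) = 0.008287 K/W
R_total = 4.596 K/W
Q = ΔT/R_total = 194/4.596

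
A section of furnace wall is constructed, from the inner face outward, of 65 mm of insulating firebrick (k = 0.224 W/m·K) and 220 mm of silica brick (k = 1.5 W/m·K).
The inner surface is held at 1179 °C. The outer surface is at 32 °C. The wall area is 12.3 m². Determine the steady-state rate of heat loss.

Q ≈ 32300 W

Series thermal resistances:
R_insulating firebrick = L/(kA) = 0.065/(0.224×12.3) = 0.02359 K/W
R_silica brick = L/(kA) = 0.22/(1.5×12.3) = 0.01192 K/W
R_total = 0.03552 K/W
Q = ΔT / R_total = 1147 / 0.03552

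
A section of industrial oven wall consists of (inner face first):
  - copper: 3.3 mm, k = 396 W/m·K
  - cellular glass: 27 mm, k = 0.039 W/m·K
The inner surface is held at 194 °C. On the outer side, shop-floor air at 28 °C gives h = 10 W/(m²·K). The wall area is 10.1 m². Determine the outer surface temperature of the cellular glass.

Treating each layer as a thermal resistance in series:
R_copper = L/(kA) = 0.0033/(396×10.1) = 8.251×10^-7 K/W
R_cellular glass = L/(kA) = 0.027/(0.039×10.1) = 0.06855 K/W
R_outer film = 1/(h_o·A) = 1/(10×10.1) = 0.009901 K/W
R_total = 0.07845 K/W;  Q = ΔT/R_total = 166/0.07845 = 2116 W
T_interface = T_inner − Q·ΣR(inner→interface) = 194 − 2120×0.06855

T ≈ 49 °C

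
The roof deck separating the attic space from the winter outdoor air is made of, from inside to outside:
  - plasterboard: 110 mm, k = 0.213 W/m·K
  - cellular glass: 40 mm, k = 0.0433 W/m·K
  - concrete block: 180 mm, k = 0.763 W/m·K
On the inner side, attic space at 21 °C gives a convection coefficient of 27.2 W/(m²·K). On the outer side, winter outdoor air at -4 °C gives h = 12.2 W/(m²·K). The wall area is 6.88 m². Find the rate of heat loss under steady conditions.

Q ≈ 95.8 W

Series thermal resistances:
R_inner film = 1/(h_i·A) = 1/(27.2×6.88) = 0.005344 K/W
R_plasterboard = L/(kA) = 0.11/(0.213×6.88) = 0.07506 K/W
R_cellular glass = L/(kA) = 0.04/(0.0433×6.88) = 0.1343 K/W
R_concrete block = L/(kA) = 0.18/(0.763×6.88) = 0.03429 K/W
R_outer film = 1/(h_o·A) = 1/(12.2×6.88) = 0.01191 K/W
R_total = 0.2609 K/W
Q = ΔT / R_total = 25 / 0.2609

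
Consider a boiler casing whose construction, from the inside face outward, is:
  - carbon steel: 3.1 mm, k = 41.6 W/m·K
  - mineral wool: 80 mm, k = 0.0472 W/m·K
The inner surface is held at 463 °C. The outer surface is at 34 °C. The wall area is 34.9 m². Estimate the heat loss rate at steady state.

Q ≈ 8830 W

Thermal resistances in series:
R_carbon steel = L/(kA) = 0.0031/(41.6×34.9) = 2.135×10^-6 K/W
R_mineral wool = L/(kA) = 0.08/(0.0472×34.9) = 0.04856 K/W
R_total = 0.04857 K/W
Q = ΔT / R_total = 429 / 0.04857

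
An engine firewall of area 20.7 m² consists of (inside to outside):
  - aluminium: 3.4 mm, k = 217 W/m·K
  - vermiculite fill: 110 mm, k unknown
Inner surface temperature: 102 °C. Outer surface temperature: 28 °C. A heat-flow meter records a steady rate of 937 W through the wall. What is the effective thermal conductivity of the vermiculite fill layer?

Treating each layer as a thermal resistance in series:
R_aluminium = L/(kA) = 0.0034/(217×20.7) = 7.569×10^-7 K/W
Sum of known resistances R_other = 7.569×10^-7 K/W
Total R = ΔT/Q = 74/937 = 0.07898 K/W
R_vermiculite fill = R_total − R_other = 0.07897 K/W
k = L/(R·A) = 0.11/(0.07897×20.7)

k ≈ 0.0673 W/(m·K)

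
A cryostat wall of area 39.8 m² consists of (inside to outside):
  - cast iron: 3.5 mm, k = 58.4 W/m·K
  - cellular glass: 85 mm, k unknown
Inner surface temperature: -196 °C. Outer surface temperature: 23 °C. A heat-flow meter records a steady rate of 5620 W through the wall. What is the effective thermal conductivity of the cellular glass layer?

Treating each layer as a thermal resistance in series:
R_cast iron = L/(kA) = 0.0035/(58.4×39.8) = 1.506×10^-6 K/W
Sum of known resistances R_other = 1.506×10^-6 K/W
Total R = ΔT/Q = 219/5620 = 0.03897 K/W
R_cellular glass = R_total − R_other = 0.03897 K/W
k = L/(R·A) = 0.085/(0.03897×39.8)

k ≈ 0.0548 W/(m·K)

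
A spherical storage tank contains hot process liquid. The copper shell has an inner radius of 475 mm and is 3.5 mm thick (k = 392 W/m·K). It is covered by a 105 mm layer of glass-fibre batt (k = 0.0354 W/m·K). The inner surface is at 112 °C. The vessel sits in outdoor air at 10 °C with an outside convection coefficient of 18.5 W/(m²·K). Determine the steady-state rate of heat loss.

Q ≈ 119 W

Each spherical layer contributes R = (1/r_i − 1/r_o)/(4πk):
R_copper shell = (1/0.475 − 1/0.4785)/(4π×392) = 3.126×10^-6 K/W
R_glass-fibre batt = (1/0.4785 − 1/0.5835)/(4π×0.0354) = 0.8454 K/W
R_outer film = 1/(h·4πr_o²) = 1/(18.5×4π×0.5835²) = 0.01263 K/W
R_total = 0.858 K/W
Q = ΔT/R_total = 102/0.858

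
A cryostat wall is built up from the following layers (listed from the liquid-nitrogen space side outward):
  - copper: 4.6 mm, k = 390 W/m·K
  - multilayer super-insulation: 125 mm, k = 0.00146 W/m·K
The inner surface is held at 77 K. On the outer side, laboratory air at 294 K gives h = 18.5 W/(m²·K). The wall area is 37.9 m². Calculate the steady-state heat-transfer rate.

Series thermal resistances:
R_copper = L/(kA) = 0.0046/(390×37.9) = 3.112×10^-7 K/W
R_multilayer super-insulation = L/(kA) = 0.125/(0.00146×37.9) = 2.259 K/W
R_outer film = 1/(h_o·A) = 1/(18.5×37.9) = 0.001426 K/W
R_total = 2.26 K/W
Q = ΔT / R_total = 217 / 2.26

Q ≈ 96 W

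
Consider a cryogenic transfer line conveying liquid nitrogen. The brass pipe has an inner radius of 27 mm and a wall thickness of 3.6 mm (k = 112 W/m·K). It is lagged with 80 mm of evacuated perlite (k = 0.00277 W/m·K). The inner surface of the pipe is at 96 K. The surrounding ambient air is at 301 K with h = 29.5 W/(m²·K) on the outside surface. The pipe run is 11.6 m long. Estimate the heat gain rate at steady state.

Q ≈ 32.2 W

For a radial system each layer contributes R = ln(r_out/r_in)/(2πkL); films add R = 1/(hA).
R_brass pipe wall = ln(30.6/27)/(2π×112×11.6) = 1.533×10^-5 K/W
R_evacuated perlite = ln(110.6/30.6)/(2π×0.00277×11.6) = 6.364 K/W
R_outer film = 1/(h_o·2πr_oL) = 1/(29.5×2π×0.1106×11.6) = 0.004205 K/W
R_total = 6.369 K/W
Q = ΔT/R_total = 205/6.369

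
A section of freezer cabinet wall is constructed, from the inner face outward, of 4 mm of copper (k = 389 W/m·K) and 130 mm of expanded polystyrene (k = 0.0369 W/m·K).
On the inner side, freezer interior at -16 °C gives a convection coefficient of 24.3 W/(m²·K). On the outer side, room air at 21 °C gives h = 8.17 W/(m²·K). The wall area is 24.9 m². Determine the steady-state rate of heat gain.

Thermal resistances in series:
R_inner film = 1/(h_i·A) = 1/(24.3×24.9) = 0.001653 K/W
R_copper = L/(kA) = 0.004/(389×24.9) = 4.13×10^-7 K/W
R_expanded polystyrene = L/(kA) = 0.13/(0.0369×24.9) = 0.1415 K/W
R_outer film = 1/(h_o·A) = 1/(8.17×24.9) = 0.004916 K/W
R_total = 0.1481 K/W
Q = ΔT / R_total = 37 / 0.1481

Q ≈ 250 W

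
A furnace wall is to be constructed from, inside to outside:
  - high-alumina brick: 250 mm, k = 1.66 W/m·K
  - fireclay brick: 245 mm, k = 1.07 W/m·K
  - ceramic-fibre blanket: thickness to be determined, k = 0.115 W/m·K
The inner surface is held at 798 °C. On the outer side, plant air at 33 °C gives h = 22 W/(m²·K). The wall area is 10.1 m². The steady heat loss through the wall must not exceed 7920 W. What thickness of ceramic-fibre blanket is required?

Treating each layer as a thermal resistance in series:
R_high-alumina brick = L/(kA) = 0.25/(1.66×10.1) = 0.01491 K/W
R_fireclay brick = L/(kA) = 0.245/(1.07×10.1) = 0.02267 K/W
R_outer film = 1/(h_o·A) = 1/(22×10.1) = 0.0045 K/W
Sum of the known resistances R_other = 0.04208 K/W
Required total resistance R_tot = ΔT/Q_allow = 765/7920 = 0.09659 K/W
R_ceramic-fibre blanket = R_tot − R_other = 0.05451 K/W
L = R·k·A = 0.05451×0.115×10.1

L ≈ 63.3 mm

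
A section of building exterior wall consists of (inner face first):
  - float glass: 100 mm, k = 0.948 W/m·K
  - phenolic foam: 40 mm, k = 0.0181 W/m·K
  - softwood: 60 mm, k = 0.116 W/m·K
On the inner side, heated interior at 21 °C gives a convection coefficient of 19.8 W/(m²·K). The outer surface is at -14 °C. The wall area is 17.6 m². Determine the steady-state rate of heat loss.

Q ≈ 214 W

Model the wall as resistances in series:
R_inner film = 1/(h_i·A) = 1/(19.8×17.6) = 0.00287 K/W
R_float glass = L/(kA) = 0.1/(0.948×17.6) = 0.005993 K/W
R_phenolic foam = L/(kA) = 0.04/(0.0181×17.6) = 0.1256 K/W
R_softwood = L/(kA) = 0.06/(0.116×17.6) = 0.02939 K/W
R_total = 0.1638 K/W
Q = ΔT / R_total = 35 / 0.1638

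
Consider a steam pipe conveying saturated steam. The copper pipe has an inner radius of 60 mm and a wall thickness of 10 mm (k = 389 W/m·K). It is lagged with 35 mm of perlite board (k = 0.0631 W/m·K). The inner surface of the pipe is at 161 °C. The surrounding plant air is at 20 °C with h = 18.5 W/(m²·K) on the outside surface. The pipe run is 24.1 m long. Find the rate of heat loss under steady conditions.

Q ≈ 3080 W

Per-layer cylindrical resistances, series-summed:
R_copper pipe wall = ln(70/60)/(2π×389×24.1) = 2.617×10^-6 K/W
R_perlite board = ln(105/70)/(2π×0.0631×24.1) = 0.04244 K/W
R_outer film = 1/(h_o·2πr_oL) = 1/(18.5×2π×0.105×24.1) = 0.0034 K/W
R_total = 0.04584 K/W
Q = ΔT/R_total = 141/0.04584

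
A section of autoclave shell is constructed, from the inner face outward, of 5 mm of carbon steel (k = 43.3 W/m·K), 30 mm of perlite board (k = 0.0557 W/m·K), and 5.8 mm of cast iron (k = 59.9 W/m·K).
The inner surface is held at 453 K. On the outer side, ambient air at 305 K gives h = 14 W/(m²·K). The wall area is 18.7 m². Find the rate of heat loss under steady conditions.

Q ≈ 4540 W

Treating each layer as a thermal resistance in series:
R_carbon steel = L/(kA) = 0.005/(43.3×18.7) = 6.175×10^-6 K/W
R_perlite board = L/(kA) = 0.03/(0.0557×18.7) = 0.0288 K/W
R_cast iron = L/(kA) = 0.0058/(59.9×18.7) = 5.178×10^-6 K/W
R_outer film = 1/(h_o·A) = 1/(14×18.7) = 0.00382 K/W
R_total = 0.03263 K/W
Q = ΔT / R_total = 148 / 0.03263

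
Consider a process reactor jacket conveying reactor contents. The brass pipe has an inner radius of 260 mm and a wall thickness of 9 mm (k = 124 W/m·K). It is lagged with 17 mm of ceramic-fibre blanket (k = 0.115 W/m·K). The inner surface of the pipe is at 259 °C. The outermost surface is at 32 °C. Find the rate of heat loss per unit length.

For a radial system each layer contributes R = ln(r_out/r_in)/(2πkL); films add R = 1/(hA).
R_brass pipe wall = ln(269/260)/(2π×124×1) = 4.368×10^-5 K/W
R_ceramic-fibre blanket = ln(286/269)/(2π×0.115×1) = 0.08481 K/W
R_total = 0.08485 K/W
Q = ΔT/R_total = 227/0.08485

q′ ≈ 2680 W/m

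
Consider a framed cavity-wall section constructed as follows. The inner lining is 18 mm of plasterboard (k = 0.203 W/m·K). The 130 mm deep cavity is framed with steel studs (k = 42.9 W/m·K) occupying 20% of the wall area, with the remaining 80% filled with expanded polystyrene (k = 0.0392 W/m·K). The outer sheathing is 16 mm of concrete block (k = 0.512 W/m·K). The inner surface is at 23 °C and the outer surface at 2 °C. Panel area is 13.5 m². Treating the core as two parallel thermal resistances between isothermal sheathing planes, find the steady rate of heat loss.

Sheathing layers in series; stud and cavity paths in parallel between them.
R_inner = 0.018/(0.203×13.5) = 0.006568 K/W
R_stud  = 0.13/(42.9×0.2×13.5) = 0.001122 K/W
R_cav   = 0.13/(0.0392×0.8×13.5) = 0.3071 K/W
1/R_core = 1/R_stud + 1/R_cav → R_core = 0.001118 K/W
R_outer = 0.016/(0.512×13.5) = 0.002315 K/W
R_total = 0.01 K/W
Q = ΔT/R_total = 21/0.01

Q ≈ 2100 W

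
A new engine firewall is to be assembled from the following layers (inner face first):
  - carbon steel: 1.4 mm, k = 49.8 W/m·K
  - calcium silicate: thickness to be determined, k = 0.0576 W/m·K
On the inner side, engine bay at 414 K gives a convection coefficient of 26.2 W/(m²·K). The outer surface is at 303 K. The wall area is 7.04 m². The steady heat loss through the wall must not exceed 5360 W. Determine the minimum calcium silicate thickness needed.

L ≈ 6.2 mm

Using the resistance-network approach (series):
R_inner film = 1/(h_i·A) = 1/(26.2×7.04) = 0.005422 K/W
R_carbon steel = L/(kA) = 0.0014/(49.8×7.04) = 3.993×10^-6 K/W
Sum of the known resistances R_other = 0.005426 K/W
Required total resistance R_tot = ΔT/Q_allow = 111/5360 = 0.02071 K/W
R_calcium silicate = R_tot − R_other = 0.01528 K/W
L = R·k·A = 0.01528×0.0576×7.04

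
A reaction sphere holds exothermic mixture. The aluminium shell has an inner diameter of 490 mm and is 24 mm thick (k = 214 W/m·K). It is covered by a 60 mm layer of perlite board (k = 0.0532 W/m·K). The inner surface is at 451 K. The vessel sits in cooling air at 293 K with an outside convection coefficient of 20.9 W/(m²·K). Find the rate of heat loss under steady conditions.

Each spherical layer contributes R = (1/r_i − 1/r_o)/(4πk):
R_aluminium shell = (1/0.245 − 1/0.269)/(4π×214) = 1.354×10^-4 K/W
R_perlite board = (1/0.269 − 1/0.329)/(4π×0.0532) = 1.014 K/W
R_outer film = 1/(h·4πr_o²) = 1/(20.9×4π×0.329²) = 0.03518 K/W
R_total = 1.049 K/W
Q = ΔT/R_total = 158/1.049

Q ≈ 151 W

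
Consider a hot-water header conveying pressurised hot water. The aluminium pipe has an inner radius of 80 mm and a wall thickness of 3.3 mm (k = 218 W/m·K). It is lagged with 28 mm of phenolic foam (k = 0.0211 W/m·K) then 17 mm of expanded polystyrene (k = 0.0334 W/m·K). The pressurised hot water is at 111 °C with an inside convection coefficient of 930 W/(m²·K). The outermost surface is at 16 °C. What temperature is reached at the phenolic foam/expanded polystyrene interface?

Radial resistances (cylindrical: R_cond = ln(r_o/r_i)/(2πkL), R_conv = 1/(h·2πrL)):
R_inner film = 1/(h_i·2πr₁L) = 1/(930×2π×0.08×1) = 0.002139 K/W
R_aluminium pipe wall = ln(83.3/80)/(2π×218×1) = 2.951×10^-5 K/W
R_phenolic foam = ln(111.3/83.3)/(2π×0.0211×1) = 2.186 K/W
R_expanded polystyrene = ln(128.3/111.3)/(2π×0.0334×1) = 0.6773 K/W
R_total = 2.865 K/W
Q = ΔT/R_total = 95/2.865
Q = 33.2 W/m
T_interface = T_inner − Q·ΣR(inner→interface) = 111 − 33.2×2.188

T ≈ 38.5 °C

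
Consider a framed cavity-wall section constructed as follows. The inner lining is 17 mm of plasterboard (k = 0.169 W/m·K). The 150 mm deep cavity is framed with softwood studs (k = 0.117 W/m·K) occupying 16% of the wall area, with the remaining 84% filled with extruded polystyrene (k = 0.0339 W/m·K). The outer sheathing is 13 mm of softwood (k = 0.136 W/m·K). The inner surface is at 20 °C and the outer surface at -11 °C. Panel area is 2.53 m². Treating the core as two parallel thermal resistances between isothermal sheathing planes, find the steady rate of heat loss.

Sheathing layers in series; stud and cavity paths in parallel between them.
R_inner = 0.017/(0.169×2.53) = 0.03976 K/W
R_stud  = 0.15/(0.117×0.16×2.53) = 3.167 K/W
R_cav   = 0.15/(0.0339×0.84×2.53) = 2.082 K/W
1/R_core = 1/R_stud + 1/R_cav → R_core = 1.256 K/W
R_outer = 0.013/(0.136×2.53) = 0.03778 K/W
R_total = 1.334 K/W
Q = ΔT/R_total = 31/1.334

Q ≈ 23.2 W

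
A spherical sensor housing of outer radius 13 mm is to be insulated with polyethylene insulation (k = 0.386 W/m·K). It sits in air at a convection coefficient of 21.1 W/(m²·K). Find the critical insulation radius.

r_cr ≈ 36.6 mm

For a sphere r_cr = 2k/h = 2×0.386/21.1
r_cr = 36.6 mm; since the bare radius (13 mm) is below r_cr, adding a thin layer of insulation will *increase* heat loss.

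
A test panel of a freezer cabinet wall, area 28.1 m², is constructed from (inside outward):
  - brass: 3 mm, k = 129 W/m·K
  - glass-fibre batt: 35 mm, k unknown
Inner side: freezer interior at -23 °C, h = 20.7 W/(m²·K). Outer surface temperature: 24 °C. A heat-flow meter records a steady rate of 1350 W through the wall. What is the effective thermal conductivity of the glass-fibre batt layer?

k ≈ 0.0376 W/(m·K)

Series thermal resistances:
R_inner film = 1/(h_i·A) = 1/(20.7×28.1) = 0.001719 K/W
R_brass = L/(kA) = 0.003/(129×28.1) = 8.276×10^-7 K/W
Sum of known resistances R_other = 0.00172 K/W
Total R = ΔT/Q = 47/1350 = 0.03481 K/W
R_glass-fibre batt = R_total − R_other = 0.03309 K/W
k = L/(R·A) = 0.035/(0.03309×28.1)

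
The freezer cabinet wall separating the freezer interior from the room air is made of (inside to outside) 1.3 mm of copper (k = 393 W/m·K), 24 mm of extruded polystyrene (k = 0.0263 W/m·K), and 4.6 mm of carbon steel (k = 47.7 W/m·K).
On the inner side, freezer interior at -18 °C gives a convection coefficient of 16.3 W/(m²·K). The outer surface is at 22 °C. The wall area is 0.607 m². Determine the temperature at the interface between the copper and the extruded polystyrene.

T ≈ -15.5 °C

Thermal resistances in series:
R_inner film = 1/(h_i·A) = 1/(16.3×0.607) = 0.1011 K/W
R_copper = L/(kA) = 0.0013/(393×0.607) = 5.45×10^-6 K/W
R_extruded polystyrene = L/(kA) = 0.024/(0.0263×0.607) = 1.503 K/W
R_carbon steel = L/(kA) = 0.0046/(47.7×0.607) = 1.589×10^-4 K/W
R_total = 1.605 K/W;  Q = ΔT/R_total = 40/1.605 = 24.93 W
T_interface = T_inner + Q·ΣR(inner→interface) = -18 + 24.9×0.1011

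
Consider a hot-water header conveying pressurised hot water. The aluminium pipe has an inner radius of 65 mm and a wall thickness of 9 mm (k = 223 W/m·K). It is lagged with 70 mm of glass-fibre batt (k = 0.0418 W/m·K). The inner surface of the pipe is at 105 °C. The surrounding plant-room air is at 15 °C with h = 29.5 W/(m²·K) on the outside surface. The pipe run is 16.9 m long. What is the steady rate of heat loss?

Q ≈ 591 W

Per-layer cylindrical resistances, series-summed:
R_aluminium pipe wall = ln(74/65)/(2π×223×16.9) = 5.476×10^-6 K/W
R_glass-fibre batt = ln(144/74)/(2π×0.0418×16.9) = 0.15 K/W
R_outer film = 1/(h_o·2πr_oL) = 1/(29.5×2π×0.144×16.9) = 0.002217 K/W
R_total = 0.1522 K/W
Q = ΔT/R_total = 90/0.1522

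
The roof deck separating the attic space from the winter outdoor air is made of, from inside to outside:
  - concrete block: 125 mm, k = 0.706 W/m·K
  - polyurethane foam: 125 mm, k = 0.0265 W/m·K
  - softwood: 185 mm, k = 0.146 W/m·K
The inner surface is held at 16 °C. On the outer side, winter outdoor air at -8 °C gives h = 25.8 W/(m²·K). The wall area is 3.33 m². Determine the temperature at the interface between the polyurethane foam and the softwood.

Model the wall as resistances in series:
R_concrete block = L/(kA) = 0.125/(0.706×3.33) = 0.05317 K/W
R_polyurethane foam = L/(kA) = 0.125/(0.0265×3.33) = 1.417 K/W
R_softwood = L/(kA) = 0.185/(0.146×3.33) = 0.3805 K/W
R_outer film = 1/(h_o·A) = 1/(25.8×3.33) = 0.01164 K/W
R_total = 1.862 K/W;  Q = ΔT/R_total = 24/1.862 = 12.89 W
T_interface = T_inner − Q·ΣR(inner→interface) = 16 − 12.9×1.47

T ≈ -2.94 °C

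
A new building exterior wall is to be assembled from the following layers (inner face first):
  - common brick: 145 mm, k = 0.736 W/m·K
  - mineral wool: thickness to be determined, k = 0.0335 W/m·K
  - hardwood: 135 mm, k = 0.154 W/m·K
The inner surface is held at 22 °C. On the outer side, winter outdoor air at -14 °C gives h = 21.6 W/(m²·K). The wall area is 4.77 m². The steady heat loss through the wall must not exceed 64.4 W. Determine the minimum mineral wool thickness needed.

Thermal resistances in series:
R_common brick = L/(kA) = 0.145/(0.736×4.77) = 0.0413 K/W
R_hardwood = L/(kA) = 0.135/(0.154×4.77) = 0.1838 K/W
R_outer film = 1/(h_o·A) = 1/(21.6×4.77) = 0.009706 K/W
Sum of the known resistances R_other = 0.2348 K/W
Required total resistance R_tot = ΔT/Q_allow = 36/64.4 = 0.559 K/W
R_mineral wool = R_tot − R_other = 0.3242 K/W
L = R·k·A = 0.3242×0.0335×4.77

L ≈ 51.8 mm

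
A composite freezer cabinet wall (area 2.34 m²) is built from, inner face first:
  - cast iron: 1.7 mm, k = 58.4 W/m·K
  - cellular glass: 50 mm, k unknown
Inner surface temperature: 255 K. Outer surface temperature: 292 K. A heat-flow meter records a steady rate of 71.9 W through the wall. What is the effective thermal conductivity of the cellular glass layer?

Thermal resistances in series:
R_cast iron = L/(kA) = 0.0017/(58.4×2.34) = 1.244×10^-5 K/W
Sum of known resistances R_other = 1.244×10^-5 K/W
Total R = ΔT/Q = 37/71.9 = 0.5146 K/W
R_cellular glass = R_total − R_other = 0.5146 K/W
k = L/(R·A) = 0.05/(0.5146×2.34)

k ≈ 0.0415 W/(m·K)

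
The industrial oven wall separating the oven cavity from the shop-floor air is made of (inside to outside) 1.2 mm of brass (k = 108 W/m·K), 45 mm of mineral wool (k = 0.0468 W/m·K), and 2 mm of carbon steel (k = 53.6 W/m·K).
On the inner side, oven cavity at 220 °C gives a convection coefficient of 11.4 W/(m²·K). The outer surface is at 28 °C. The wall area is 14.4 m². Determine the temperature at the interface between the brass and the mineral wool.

Thermal resistances in series:
R_inner film = 1/(h_i·A) = 1/(11.4×14.4) = 0.006092 K/W
R_brass = L/(kA) = 0.0012/(108×14.4) = 7.716×10^-7 K/W
R_mineral wool = L/(kA) = 0.045/(0.0468×14.4) = 0.06677 K/W
R_carbon steel = L/(kA) = 0.002/(53.6×14.4) = 2.591×10^-6 K/W
R_total = 0.07287 K/W;  Q = ΔT/R_total = 192/0.07287 = 2635 W
T_interface = T_inner − Q·ΣR(inner→interface) = 220 − 2630×0.006092

T ≈ 204 °C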